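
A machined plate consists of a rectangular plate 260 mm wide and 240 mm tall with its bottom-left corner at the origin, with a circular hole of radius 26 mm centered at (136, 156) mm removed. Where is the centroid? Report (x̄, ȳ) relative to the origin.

plate: A = 260 × 240 = 62400.00, centroid at (130.00, 120.00).
hole: A = −π·26² = -2123.72, centroid at (136.00, 156.00).
ΣA = 60276.28 mm², ΣAx̄ = 7823174.54 mm³, ΣAȳ = 7156700.21 mm³.
x̄ = 7823174.54/60276.28 = 129.79 mm; ȳ = 7156700.21/60276.28 = 118.73 mm.

x̄ = 129.79 mm, ȳ = 118.73 mm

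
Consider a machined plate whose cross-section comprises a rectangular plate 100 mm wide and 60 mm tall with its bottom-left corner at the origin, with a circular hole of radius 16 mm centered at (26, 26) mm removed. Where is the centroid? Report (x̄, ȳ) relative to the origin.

Part | A | x̄ᵢ | ȳᵢ | A·x̄ᵢ | A·ȳᵢ
plate | 6000.00 | 50.00 | 30.00 | 300000.00 | 180000.00
hole | -804.25 | 26.00 | 26.00 | -20910.44 | -20910.44
Σ | 5195.75 |  |  | 279089.56 | 159089.56
x̄ = 279089.56 / 5195.75 = 53.71 mm
ȳ = 159089.56 / 5195.75 = 30.62 mm

x̄ = 53.71 mm, ȳ = 30.62 mm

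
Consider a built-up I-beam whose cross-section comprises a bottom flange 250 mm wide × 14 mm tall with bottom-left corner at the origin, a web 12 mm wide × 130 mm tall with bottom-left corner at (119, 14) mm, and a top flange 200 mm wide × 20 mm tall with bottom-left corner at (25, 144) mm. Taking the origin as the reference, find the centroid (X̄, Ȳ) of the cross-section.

Part | A | x̄ᵢ | ȳᵢ | A·x̄ᵢ | A·ȳᵢ
bottom flange | 3500.00 | 125.00 | 7.00 | 437500.00 | 24500.00
web | 1560.00 | 125.00 | 79.00 | 195000.00 | 123240.00
top flange | 4000.00 | 125.00 | 154.00 | 500000.00 | 616000.00
Σ | 9060.00 |  |  | 1132500.00 | 763740.00
X̄ = 1132500.00 / 9060.00 = 125.00 mm
Ȳ = 763740.00 / 9060.00 = 84.30 mm

X̄ = 125.00 mm, Ȳ = 84.30 mm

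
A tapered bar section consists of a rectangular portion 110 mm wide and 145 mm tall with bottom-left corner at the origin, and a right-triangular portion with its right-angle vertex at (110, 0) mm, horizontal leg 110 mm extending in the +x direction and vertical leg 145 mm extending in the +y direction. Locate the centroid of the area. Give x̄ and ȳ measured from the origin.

x̄ = 85.56 mm, ȳ = 64.44 mm

rectangular portion: A = 110 × 145 = 15950.00, centroid at (55.00, 72.50).
triangular portion: A = ½·110·145 = 7975.00, centroid at (146.67, 48.33).
ΣA = 23925.00 mm², ΣAx̄ = 2046916.67 mm³, ΣAȳ = 1541833.33 mm³.
x̄ = 2046916.67/23925.00 = 85.56 mm; ȳ = 1541833.33/23925.00 = 64.44 mm.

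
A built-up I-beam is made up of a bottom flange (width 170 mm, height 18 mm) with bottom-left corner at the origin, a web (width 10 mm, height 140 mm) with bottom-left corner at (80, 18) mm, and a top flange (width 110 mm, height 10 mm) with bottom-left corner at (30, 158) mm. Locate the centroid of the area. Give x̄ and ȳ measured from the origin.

bottom flange: A = 170 × 18 = 3060.00, centroid at (85.00, 9.00).
web: A = 10 × 140 = 1400.00, centroid at (85.00, 88.00).
top flange: A = 110 × 10 = 1100.00, centroid at (85.00, 163.00).
ΣA = 5560.00 mm²
ΣAx̄ = (3060.00)(85.00) + (1400.00)(85.00) + (1100.00)(85.00) = 472600.00 mm³
ΣAȳ = (3060.00)(9.00) + (1400.00)(88.00) + (1100.00)(163.00) = 330040.00 mm³
x̄ = 472600.00 / 5560.00 = 85.00 mm
ȳ = 330040.00 / 5560.00 = 59.36 mm

x̄ = 85.00 mm, ȳ = 59.36 mm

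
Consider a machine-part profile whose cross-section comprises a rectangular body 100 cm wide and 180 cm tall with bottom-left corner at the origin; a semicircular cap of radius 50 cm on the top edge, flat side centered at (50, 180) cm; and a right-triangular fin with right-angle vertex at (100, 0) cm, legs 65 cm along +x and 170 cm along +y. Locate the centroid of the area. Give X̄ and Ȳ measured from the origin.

X̄ = 64.42 cm, Ȳ = 99.20 cm

rectangular body: A = 100 × 180 = 18000.00, centroid at (50.00, 90.00).
semicircular top: A = ½π·50² = 3926.99, centroid at (50.00, 201.22).
triangular fin: A = ½·65·170 = 5525.00, centroid at (121.67, 56.67).
ΣA = 27451.99 cm²
ΣAX̄ = (18000.00)(50.00) + (3926.99)(50.00) + (5525.00)(121.67) = 1768557.87 cm³
ΣAȲ = (18000.00)(90.00) + (3926.99)(201.22) + (5525.00)(56.67) = 2723275.01 cm³
X̄ = 1768557.87 / 27451.99 = 64.42 cm
Ȳ = 2723275.01 / 27451.99 = 99.20 cm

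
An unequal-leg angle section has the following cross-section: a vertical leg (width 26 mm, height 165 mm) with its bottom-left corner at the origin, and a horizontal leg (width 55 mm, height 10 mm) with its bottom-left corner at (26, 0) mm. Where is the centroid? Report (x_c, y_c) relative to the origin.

x_c = 17.60 mm, y_c = 73.69 mm

vertical leg: A = 26 × 165 = 4290.00, centroid at (13.00, 82.50).
horizontal leg: A = 55 × 10 = 550.00, centroid at (53.50, 5.00).
ΣA = 4840.00 mm², ΣAx_c = 85195.00 mm³, ΣAy_c = 356675.00 mm³.
x_c = 85195.00/4840.00 = 17.60 mm; y_c = 356675.00/4840.00 = 73.69 mm.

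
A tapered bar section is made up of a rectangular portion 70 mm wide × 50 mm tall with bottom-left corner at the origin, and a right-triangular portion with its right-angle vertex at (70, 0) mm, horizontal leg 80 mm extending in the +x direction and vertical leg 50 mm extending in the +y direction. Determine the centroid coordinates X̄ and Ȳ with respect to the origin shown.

X̄ = 57.42 mm, Ȳ = 21.97 mm

rectangular portion: A = 70 × 50 = 3500.00, centroid at (35.00, 25.00).
triangular portion: A = ½·80·50 = 2000.00, centroid at (96.67, 16.67).
ΣA = 5500.00 mm², ΣAX̄ = 315833.33 mm³, ΣAȲ = 120833.33 mm³.
X̄ = 315833.33/5500.00 = 57.42 mm; Ȳ = 120833.33/5500.00 = 21.97 mm.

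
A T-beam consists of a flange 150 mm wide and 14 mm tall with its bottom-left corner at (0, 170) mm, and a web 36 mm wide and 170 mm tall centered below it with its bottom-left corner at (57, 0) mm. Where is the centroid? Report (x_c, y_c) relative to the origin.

Part | A | x̄ᵢ | ȳᵢ | A·x̄ᵢ | A·ȳᵢ
web | 6120.00 | 75.00 | 85.00 | 459000.00 | 520200.00
flange | 2100.00 | 75.00 | 177.00 | 157500.00 | 371700.00
Σ | 8220.00 |  |  | 616500.00 | 891900.00
x_c = 616500.00 / 8220.00 = 75.00 mm
y_c = 891900.00 / 8220.00 = 108.50 mm

x_c = 75.00 mm, y_c = 108.50 mm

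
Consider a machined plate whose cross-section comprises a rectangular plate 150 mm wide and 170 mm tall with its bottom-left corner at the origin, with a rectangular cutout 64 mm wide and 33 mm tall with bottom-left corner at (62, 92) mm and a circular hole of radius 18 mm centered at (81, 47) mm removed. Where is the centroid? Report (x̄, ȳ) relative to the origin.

plate: A = 150 × 170 = 25500.00, centroid at (75.00, 85.00).
hole 1: A = −(64 × 33) = -2112.00, centroid at (94.00, 108.50).
hole 2: A = −π·18² = -1017.88, centroid at (81.00, 47.00).
ΣA = 22370.12 mm², ΣAx̄ = 1631524.04 mm³, ΣAȳ = 1890507.83 mm³.
x̄ = 1631524.04/22370.12 = 72.93 mm; ȳ = 1890507.83/22370.12 = 84.51 mm.

x̄ = 72.93 mm, ȳ = 84.51 mm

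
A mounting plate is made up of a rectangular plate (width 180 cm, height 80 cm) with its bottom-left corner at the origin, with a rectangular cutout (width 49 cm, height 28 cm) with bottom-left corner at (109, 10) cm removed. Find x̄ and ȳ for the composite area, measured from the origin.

x̄ = 85.42 cm, ȳ = 41.68 cm

plate: A = 180 × 80 = 14400.00, centroid at (90.00, 40.00).
hole: A = −(49 × 28) = -1372.00, centroid at (133.50, 24.00).
ΣA = 13028.00 cm², ΣAx̄ = 1112838.00 cm³, ΣAȳ = 543072.00 cm³.
x̄ = 1112838.00/13028.00 = 85.42 cm; ȳ = 543072.00/13028.00 = 41.68 cm.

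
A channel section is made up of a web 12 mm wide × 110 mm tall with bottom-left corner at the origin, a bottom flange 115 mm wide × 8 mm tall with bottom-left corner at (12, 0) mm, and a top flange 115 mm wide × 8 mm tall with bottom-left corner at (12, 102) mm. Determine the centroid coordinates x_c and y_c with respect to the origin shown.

x_c = 42.97 mm, y_c = 55.00 mm

Part | A | x̄ᵢ | ȳᵢ | A·x̄ᵢ | A·ȳᵢ
web | 1320.00 | 6.00 | 55.00 | 7920.00 | 72600.00
bottom flange | 920.00 | 69.50 | 4.00 | 63940.00 | 3680.00
top flange | 920.00 | 69.50 | 106.00 | 63940.00 | 97520.00
Σ | 3160.00 |  |  | 135800.00 | 173800.00
x_c = 135800.00 / 3160.00 = 42.97 mm
y_c = 173800.00 / 3160.00 = 55.00 mm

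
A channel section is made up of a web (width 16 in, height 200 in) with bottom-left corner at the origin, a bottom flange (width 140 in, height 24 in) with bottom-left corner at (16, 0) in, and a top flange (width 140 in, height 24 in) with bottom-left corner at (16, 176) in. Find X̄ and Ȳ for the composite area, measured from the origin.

Part | A | x̄ᵢ | ȳᵢ | A·x̄ᵢ | A·ȳᵢ
web | 3200.00 | 8.00 | 100.00 | 25600.00 | 320000.00
bottom flange | 3360.00 | 86.00 | 12.00 | 288960.00 | 40320.00
top flange | 3360.00 | 86.00 | 188.00 | 288960.00 | 631680.00
Σ | 9920.00 |  |  | 603520.00 | 992000.00
X̄ = 603520.00 / 9920.00 = 60.84 in
Ȳ = 992000.00 / 9920.00 = 100.00 in

X̄ = 60.84 in, Ȳ = 100.00 in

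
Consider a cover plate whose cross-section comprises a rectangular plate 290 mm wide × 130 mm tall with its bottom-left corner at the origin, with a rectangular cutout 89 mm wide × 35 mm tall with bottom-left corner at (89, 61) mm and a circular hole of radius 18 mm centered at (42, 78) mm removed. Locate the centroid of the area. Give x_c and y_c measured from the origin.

plate: A = 290 × 130 = 37700.00, centroid at (145.00, 65.00).
hole 1: A = −(89 × 35) = -3115.00, centroid at (133.50, 78.50).
hole 2: A = −π·18² = -1017.88, centroid at (42.00, 78.00).
ΣA = 33567.12 mm², ΣAx_c = 5007896.71 mm³, ΣAy_c = 2126578.17 mm³.
x_c = 5007896.71/33567.12 = 149.19 mm; y_c = 2126578.17/33567.12 = 63.35 mm.

x_c = 149.19 mm, y_c = 63.35 mm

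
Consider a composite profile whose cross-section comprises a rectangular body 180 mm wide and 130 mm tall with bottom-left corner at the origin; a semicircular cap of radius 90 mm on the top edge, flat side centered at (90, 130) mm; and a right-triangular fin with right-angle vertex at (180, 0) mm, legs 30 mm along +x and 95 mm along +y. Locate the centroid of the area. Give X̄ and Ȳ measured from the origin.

X̄ = 93.80 mm, Ȳ = 98.70 mm

rectangular body: A = 180 × 130 = 23400.00, centroid at (90.00, 65.00).
semicircular top: A = ½π·90² = 12723.45, centroid at (90.00, 168.20).
triangular fin: A = ½·30·95 = 1425.00, centroid at (190.00, 31.67).
ΣA = 37548.45 mm², ΣAX̄ = 3521860.52 mm³, ΣAȲ = 3706173.53 mm³.
X̄ = 3521860.52/37548.45 = 93.80 mm; Ȳ = 3706173.53/37548.45 = 98.70 mm.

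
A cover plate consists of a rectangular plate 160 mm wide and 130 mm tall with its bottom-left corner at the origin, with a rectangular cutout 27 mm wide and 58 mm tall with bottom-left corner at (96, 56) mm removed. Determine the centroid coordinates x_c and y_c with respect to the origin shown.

plate: A = 160 × 130 = 20800.00, centroid at (80.00, 65.00).
hole: A = −(27 × 58) = -1566.00, centroid at (109.50, 85.00).
ΣA = 19234.00 mm²
ΣAx_c = (20800.00)(80.00) + (-1566.00)(109.50) = 1492523.00 mm³
ΣAy_c = (20800.00)(65.00) + (-1566.00)(85.00) = 1218890.00 mm³
x_c = 1492523.00 / 19234.00 = 77.60 mm
y_c = 1218890.00 / 19234.00 = 63.37 mm

x_c = 77.60 mm, y_c = 63.37 mm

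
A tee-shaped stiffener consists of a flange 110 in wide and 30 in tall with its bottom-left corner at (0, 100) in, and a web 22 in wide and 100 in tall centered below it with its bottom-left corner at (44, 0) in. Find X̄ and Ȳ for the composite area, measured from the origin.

web: A = 22 × 100 = 2200.00, centroid at (55.00, 50.00).
flange: A = 110 × 30 = 3300.00, centroid at (55.00, 115.00).
ΣA = 5500.00 in²
ΣAX̄ = (2200.00)(55.00) + (3300.00)(55.00) = 302500.00 in³
ΣAȲ = (2200.00)(50.00) + (3300.00)(115.00) = 489500.00 in³
X̄ = 302500.00 / 5500.00 = 55.00 in
Ȳ = 489500.00 / 5500.00 = 89.00 in

X̄ = 55.00 in, Ȳ = 89.00 in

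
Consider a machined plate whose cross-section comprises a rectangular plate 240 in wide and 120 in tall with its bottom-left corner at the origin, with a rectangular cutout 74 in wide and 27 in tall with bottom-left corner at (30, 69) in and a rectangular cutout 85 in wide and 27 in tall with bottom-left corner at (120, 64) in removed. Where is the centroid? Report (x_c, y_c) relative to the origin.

x_c = 120.34 in, y_c = 56.53 in

Part | A | x̄ᵢ | ȳᵢ | A·x̄ᵢ | A·ȳᵢ
plate | 28800.00 | 120.00 | 60.00 | 3456000.00 | 1728000.00
hole 1 | -1998.00 | 67.00 | 82.50 | -133866.00 | -164835.00
hole 2 | -2295.00 | 162.50 | 77.50 | -372937.50 | -177862.50
Σ | 24507.00 |  |  | 2949196.50 | 1385302.50
x_c = 2949196.50 / 24507.00 = 120.34 in
y_c = 1385302.50 / 24507.00 = 56.53 in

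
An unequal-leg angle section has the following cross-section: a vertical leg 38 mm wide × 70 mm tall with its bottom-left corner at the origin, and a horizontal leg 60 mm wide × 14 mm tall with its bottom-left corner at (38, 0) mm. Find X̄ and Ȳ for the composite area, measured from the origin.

Part | A | x̄ᵢ | ȳᵢ | A·x̄ᵢ | A·ȳᵢ
vertical leg | 2660.00 | 19.00 | 35.00 | 50540.00 | 93100.00
horizontal leg | 840.00 | 68.00 | 7.00 | 57120.00 | 5880.00
Σ | 3500.00 |  |  | 107660.00 | 98980.00
X̄ = 107660.00 / 3500.00 = 30.76 mm
Ȳ = 98980.00 / 3500.00 = 28.28 mm

X̄ = 30.76 mm, Ȳ = 28.28 mm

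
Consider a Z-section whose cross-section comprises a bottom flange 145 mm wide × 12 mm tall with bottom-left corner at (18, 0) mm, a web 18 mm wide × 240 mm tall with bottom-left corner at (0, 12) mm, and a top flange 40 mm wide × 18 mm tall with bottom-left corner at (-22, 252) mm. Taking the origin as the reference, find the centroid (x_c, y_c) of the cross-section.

x_c = 28.75 mm, y_c = 113.36 mm

bottom flange: A = 145 × 12 = 1740.00, centroid at (90.50, 6.00).
web: A = 18 × 240 = 4320.00, centroid at (9.00, 132.00).
top flange: A = 40 × 18 = 720.00, centroid at (-2.00, 261.00).
ΣA = 6780.00 mm², ΣAx_c = 194910.00 mm³, ΣAy_c = 768600.00 mm³.
x_c = 194910.00/6780.00 = 28.75 mm; y_c = 768600.00/6780.00 = 113.36 mm.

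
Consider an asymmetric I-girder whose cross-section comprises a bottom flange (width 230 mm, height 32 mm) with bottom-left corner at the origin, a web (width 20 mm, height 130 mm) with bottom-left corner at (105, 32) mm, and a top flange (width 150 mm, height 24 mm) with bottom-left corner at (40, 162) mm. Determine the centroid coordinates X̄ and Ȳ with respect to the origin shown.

bottom flange: A = 230 × 32 = 7360.00, centroid at (115.00, 16.00).
web: A = 20 × 130 = 2600.00, centroid at (115.00, 97.00).
top flange: A = 150 × 24 = 3600.00, centroid at (115.00, 174.00).
ΣA = 13560.00 mm²
ΣAX̄ = (7360.00)(115.00) + (2600.00)(115.00) + (3600.00)(115.00) = 1559400.00 mm³
ΣAȲ = (7360.00)(16.00) + (2600.00)(97.00) + (3600.00)(174.00) = 996360.00 mm³
X̄ = 1559400.00 / 13560.00 = 115.00 mm
Ȳ = 996360.00 / 13560.00 = 73.48 mm

X̄ = 115.00 mm, Ȳ = 73.48 mm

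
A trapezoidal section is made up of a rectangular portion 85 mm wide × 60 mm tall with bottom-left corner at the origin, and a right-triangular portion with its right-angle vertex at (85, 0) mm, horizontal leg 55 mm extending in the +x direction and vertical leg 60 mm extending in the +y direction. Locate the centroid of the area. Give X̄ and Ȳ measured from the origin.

rectangular portion: A = 85 × 60 = 5100.00, centroid at (42.50, 30.00).
triangular portion: A = ½·55·60 = 1650.00, centroid at (103.33, 20.00).
ΣA = 6750.00 mm², ΣAX̄ = 387250.00 mm³, ΣAȲ = 186000.00 mm³.
X̄ = 387250.00/6750.00 = 57.37 mm; Ȳ = 186000.00/6750.00 = 27.56 mm.

X̄ = 57.37 mm, Ȳ = 27.56 mm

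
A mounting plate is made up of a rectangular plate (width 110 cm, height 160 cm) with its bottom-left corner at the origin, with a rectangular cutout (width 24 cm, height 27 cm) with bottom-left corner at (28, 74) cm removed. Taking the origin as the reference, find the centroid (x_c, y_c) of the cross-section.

plate: A = 110 × 160 = 17600.00, centroid at (55.00, 80.00).
hole: A = −(24 × 27) = -648.00, centroid at (40.00, 87.50).
ΣA = 16952.00 cm², ΣAx_c = 942080.00 cm³, ΣAy_c = 1351300.00 cm³.
x_c = 942080.00/16952.00 = 55.57 cm; y_c = 1351300.00/16952.00 = 79.71 cm.

x_c = 55.57 cm, y_c = 79.71 cm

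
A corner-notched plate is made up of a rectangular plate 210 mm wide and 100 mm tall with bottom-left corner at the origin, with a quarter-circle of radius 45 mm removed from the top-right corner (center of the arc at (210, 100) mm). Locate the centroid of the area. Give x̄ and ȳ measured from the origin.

plate: A = 210 × 100 = 21000.00, centroid at (105.00, 50.00).
removed quarter-circle: A = −¼π·45² = -1590.43, centroid at (190.90, 80.90).
ΣA = 19409.57 mm²
ΣAx̄ = (21000.00)(105.00) + (-1590.43)(190.90) = 1901384.43 mm³
ΣAȳ = (21000.00)(50.00) + (-1590.43)(80.90) = 921331.87 mm³
x̄ = 1901384.43 / 19409.57 = 97.96 mm
ȳ = 921331.87 / 19409.57 = 47.47 mm

x̄ = 97.96 mm, ȳ = 47.47 mm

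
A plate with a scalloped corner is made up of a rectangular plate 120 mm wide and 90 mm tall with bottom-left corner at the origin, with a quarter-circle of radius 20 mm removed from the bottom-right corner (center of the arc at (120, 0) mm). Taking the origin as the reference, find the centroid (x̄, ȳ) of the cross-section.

x̄ = 58.46 mm, ȳ = 46.09 mm

plate: A = 120 × 90 = 10800.00, centroid at (60.00, 45.00).
removed quarter-circle: A = −¼π·20² = -314.16, centroid at (111.51, 8.49).
ΣA = 10485.84 mm²
ΣAx̄ = (10800.00)(60.00) + (-314.16)(111.51) = 612967.55 mm³
ΣAȳ = (10800.00)(45.00) + (-314.16)(8.49) = 483333.33 mm³
x̄ = 612967.55 / 10485.84 = 58.46 mm
ȳ = 483333.33 / 10485.84 = 46.09 mm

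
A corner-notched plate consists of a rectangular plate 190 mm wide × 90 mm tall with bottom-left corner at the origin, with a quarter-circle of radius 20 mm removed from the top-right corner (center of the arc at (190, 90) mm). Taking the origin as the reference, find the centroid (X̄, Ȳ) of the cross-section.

X̄ = 93.38 mm, Ȳ = 44.32 mm

plate: A = 190 × 90 = 17100.00, centroid at (95.00, 45.00).
removed quarter-circle: A = −¼π·20² = -314.16, centroid at (181.51, 81.51).
ΣA = 16785.84 mm²
ΣAX̄ = (17100.00)(95.00) + (-314.16)(181.51) = 1567476.41 mm³
ΣAȲ = (17100.00)(45.00) + (-314.16)(81.51) = 743892.33 mm³
X̄ = 1567476.41 / 16785.84 = 93.38 mm
Ȳ = 743892.33 / 16785.84 = 44.32 mm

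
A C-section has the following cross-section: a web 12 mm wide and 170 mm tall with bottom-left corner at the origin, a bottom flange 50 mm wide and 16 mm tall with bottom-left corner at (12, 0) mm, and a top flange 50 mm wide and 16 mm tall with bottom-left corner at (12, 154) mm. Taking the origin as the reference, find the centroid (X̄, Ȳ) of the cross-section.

web: A = 12 × 170 = 2040.00, centroid at (6.00, 85.00).
bottom flange: A = 50 × 16 = 800.00, centroid at (37.00, 8.00).
top flange: A = 50 × 16 = 800.00, centroid at (37.00, 162.00).
ΣA = 3640.00 mm²
ΣAX̄ = (2040.00)(6.00) + (800.00)(37.00) + (800.00)(37.00) = 71440.00 mm³
ΣAȲ = (2040.00)(85.00) + (800.00)(8.00) + (800.00)(162.00) = 309400.00 mm³
X̄ = 71440.00 / 3640.00 = 19.63 mm
Ȳ = 309400.00 / 3640.00 = 85.00 mm

X̄ = 19.63 mm, Ȳ = 85.00 mm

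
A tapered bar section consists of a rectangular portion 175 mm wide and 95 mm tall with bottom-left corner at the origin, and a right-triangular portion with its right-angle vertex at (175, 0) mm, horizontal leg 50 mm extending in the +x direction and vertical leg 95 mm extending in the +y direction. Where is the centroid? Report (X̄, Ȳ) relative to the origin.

X̄ = 100.52 mm, Ȳ = 45.52 mm

Part | A | x̄ᵢ | ȳᵢ | A·x̄ᵢ | A·ȳᵢ
rectangular portion | 16625.00 | 87.50 | 47.50 | 1454687.50 | 789687.50
triangular portion | 2375.00 | 191.67 | 31.67 | 455208.33 | 75208.33
Σ | 19000.00 |  |  | 1909895.83 | 864895.83
X̄ = 1909895.83 / 19000.00 = 100.52 mm
Ȳ = 864895.83 / 19000.00 = 45.52 mm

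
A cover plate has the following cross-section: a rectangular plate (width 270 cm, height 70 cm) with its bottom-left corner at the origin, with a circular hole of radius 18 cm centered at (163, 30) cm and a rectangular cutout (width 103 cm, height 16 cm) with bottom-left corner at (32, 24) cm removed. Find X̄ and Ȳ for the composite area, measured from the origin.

X̄ = 138.47 cm, Ȳ = 35.62 cm

plate: A = 270 × 70 = 18900.00, centroid at (135.00, 35.00).
hole 1: A = −π·18² = -1017.88, centroid at (163.00, 30.00).
hole 2: A = −(103 × 16) = -1648.00, centroid at (83.50, 32.00).
ΣA = 16234.12 cm², ΣAX̄ = 2247978.21 cm³, ΣAȲ = 578227.72 cm³.
X̄ = 2247978.21/16234.12 = 138.47 cm; Ȳ = 578227.72/16234.12 = 35.62 cm.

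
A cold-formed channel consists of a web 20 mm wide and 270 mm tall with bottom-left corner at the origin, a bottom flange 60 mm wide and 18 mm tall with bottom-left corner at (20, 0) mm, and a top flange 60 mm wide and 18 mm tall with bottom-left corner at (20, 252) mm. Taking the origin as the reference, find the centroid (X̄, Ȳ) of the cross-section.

web: A = 20 × 270 = 5400.00, centroid at (10.00, 135.00).
bottom flange: A = 60 × 18 = 1080.00, centroid at (50.00, 9.00).
top flange: A = 60 × 18 = 1080.00, centroid at (50.00, 261.00).
ΣA = 7560.00 mm², ΣAX̄ = 162000.00 mm³, ΣAȲ = 1020600.00 mm³.
X̄ = 162000.00/7560.00 = 21.43 mm; Ȳ = 1020600.00/7560.00 = 135.00 mm.

X̄ = 21.43 mm, Ȳ = 135.00 mm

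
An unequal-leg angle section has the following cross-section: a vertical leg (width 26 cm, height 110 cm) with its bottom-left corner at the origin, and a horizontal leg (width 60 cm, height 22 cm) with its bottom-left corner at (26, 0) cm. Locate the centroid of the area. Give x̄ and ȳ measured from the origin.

x̄ = 26.58 cm, ȳ = 41.11 cm

vertical leg: A = 26 × 110 = 2860.00, centroid at (13.00, 55.00).
horizontal leg: A = 60 × 22 = 1320.00, centroid at (56.00, 11.00).
ΣA = 4180.00 cm²
ΣAx̄ = (2860.00)(13.00) + (1320.00)(56.00) = 111100.00 cm³
ΣAȳ = (2860.00)(55.00) + (1320.00)(11.00) = 171820.00 cm³
x̄ = 111100.00 / 4180.00 = 26.58 cm
ȳ = 171820.00 / 4180.00 = 41.11 cm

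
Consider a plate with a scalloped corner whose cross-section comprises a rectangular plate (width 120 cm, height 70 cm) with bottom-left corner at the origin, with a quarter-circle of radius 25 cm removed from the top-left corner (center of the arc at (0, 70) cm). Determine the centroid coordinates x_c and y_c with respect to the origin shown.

Part | A | x̄ᵢ | ȳᵢ | A·x̄ᵢ | A·ȳᵢ
plate | 8400.00 | 60.00 | 35.00 | 504000.00 | 294000.00
removed quarter-circle | -490.87 | 10.61 | 59.39 | -5208.33 | -29152.84
Σ | 7909.13 |  |  | 498791.67 | 264847.16
x_c = 498791.67 / 7909.13 = 63.07 cm
y_c = 264847.16 / 7909.13 = 33.49 cm

x_c = 63.07 cm, y_c = 33.49 cm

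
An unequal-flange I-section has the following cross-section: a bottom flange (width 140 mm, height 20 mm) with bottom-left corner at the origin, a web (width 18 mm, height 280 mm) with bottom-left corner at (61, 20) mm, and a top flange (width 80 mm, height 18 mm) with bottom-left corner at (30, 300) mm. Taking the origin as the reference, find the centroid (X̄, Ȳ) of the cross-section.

X̄ = 70.00 mm, Ȳ = 137.86 mm

bottom flange: A = 140 × 20 = 2800.00, centroid at (70.00, 10.00).
web: A = 18 × 280 = 5040.00, centroid at (70.00, 160.00).
top flange: A = 80 × 18 = 1440.00, centroid at (70.00, 309.00).
ΣA = 9280.00 mm²
ΣAX̄ = (2800.00)(70.00) + (5040.00)(70.00) + (1440.00)(70.00) = 649600.00 mm³
ΣAȲ = (2800.00)(10.00) + (5040.00)(160.00) + (1440.00)(309.00) = 1279360.00 mm³
X̄ = 649600.00 / 9280.00 = 70.00 mm
Ȳ = 1279360.00 / 9280.00 = 137.86 mm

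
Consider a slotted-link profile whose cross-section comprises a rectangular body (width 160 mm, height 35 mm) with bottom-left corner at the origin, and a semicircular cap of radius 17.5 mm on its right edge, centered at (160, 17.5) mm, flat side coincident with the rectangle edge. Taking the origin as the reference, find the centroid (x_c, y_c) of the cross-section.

x_c = 86.92 mm, y_c = 17.50 mm

rectangular body: A = 160 × 35 = 5600.00, centroid at (80.00, 17.50).
semicircular end: A = ½π·17.5² = 481.06, centroid at (167.43, 17.50).
ΣA = 6081.06 mm², ΣAx_c = 528541.94 mm³, ΣAy_c = 106418.49 mm³.
x_c = 528541.94/6081.06 = 86.92 mm; y_c = 106418.49/6081.06 = 17.50 mm.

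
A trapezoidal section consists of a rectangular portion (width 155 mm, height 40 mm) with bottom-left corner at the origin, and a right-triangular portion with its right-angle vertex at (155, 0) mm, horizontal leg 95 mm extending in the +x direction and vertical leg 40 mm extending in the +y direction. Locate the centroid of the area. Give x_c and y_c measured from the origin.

x_c = 103.11 mm, y_c = 18.44 mm

rectangular portion: A = 155 × 40 = 6200.00, centroid at (77.50, 20.00).
triangular portion: A = ½·95·40 = 1900.00, centroid at (186.67, 13.33).
ΣA = 8100.00 mm²
ΣAx_c = (6200.00)(77.50) + (1900.00)(186.67) = 835166.67 mm³
ΣAy_c = (6200.00)(20.00) + (1900.00)(13.33) = 149333.33 mm³
x_c = 835166.67 / 8100.00 = 103.11 mm
y_c = 149333.33 / 8100.00 = 18.44 mm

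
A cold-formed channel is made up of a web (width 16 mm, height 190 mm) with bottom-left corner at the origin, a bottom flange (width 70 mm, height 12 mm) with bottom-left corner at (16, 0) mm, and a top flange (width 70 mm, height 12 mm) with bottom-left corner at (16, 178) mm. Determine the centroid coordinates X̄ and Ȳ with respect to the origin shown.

X̄ = 23.31 mm, Ȳ = 95.00 mm

web: A = 16 × 190 = 3040.00, centroid at (8.00, 95.00).
bottom flange: A = 70 × 12 = 840.00, centroid at (51.00, 6.00).
top flange: A = 70 × 12 = 840.00, centroid at (51.00, 184.00).
ΣA = 4720.00 mm²
ΣAX̄ = (3040.00)(8.00) + (840.00)(51.00) + (840.00)(51.00) = 110000.00 mm³
ΣAȲ = (3040.00)(95.00) + (840.00)(6.00) + (840.00)(184.00) = 448400.00 mm³
X̄ = 110000.00 / 4720.00 = 23.31 mm
Ȳ = 448400.00 / 4720.00 = 95.00 mm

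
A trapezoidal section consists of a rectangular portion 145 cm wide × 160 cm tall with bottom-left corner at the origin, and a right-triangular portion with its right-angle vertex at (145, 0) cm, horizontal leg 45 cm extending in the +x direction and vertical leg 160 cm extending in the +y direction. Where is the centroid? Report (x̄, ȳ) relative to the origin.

rectangular portion: A = 145 × 160 = 23200.00, centroid at (72.50, 80.00).
triangular portion: A = ½·45·160 = 3600.00, centroid at (160.00, 53.33).
ΣA = 26800.00 cm², ΣAx̄ = 2258000.00 cm³, ΣAȳ = 2048000.00 cm³.
x̄ = 2258000.00/26800.00 = 84.25 cm; ȳ = 2048000.00/26800.00 = 76.42 cm.

x̄ = 84.25 cm, ȳ = 76.42 cm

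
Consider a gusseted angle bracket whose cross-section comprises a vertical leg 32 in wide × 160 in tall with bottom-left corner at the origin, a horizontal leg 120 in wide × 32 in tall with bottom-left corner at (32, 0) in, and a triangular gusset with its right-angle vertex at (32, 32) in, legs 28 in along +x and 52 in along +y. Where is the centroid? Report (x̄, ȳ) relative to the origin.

Part | A | x̄ᵢ | ȳᵢ | A·x̄ᵢ | A·ȳᵢ
vertical leg | 5120.00 | 16.00 | 80.00 | 81920.00 | 409600.00
horizontal leg | 3840.00 | 92.00 | 16.00 | 353280.00 | 61440.00
gusset | 728.00 | 41.33 | 49.33 | 30090.67 | 35914.67
Σ | 9688.00 |  |  | 465290.67 | 506954.67
x̄ = 465290.67 / 9688.00 = 48.03 in
ȳ = 506954.67 / 9688.00 = 52.33 in

x̄ = 48.03 in, ȳ = 52.33 in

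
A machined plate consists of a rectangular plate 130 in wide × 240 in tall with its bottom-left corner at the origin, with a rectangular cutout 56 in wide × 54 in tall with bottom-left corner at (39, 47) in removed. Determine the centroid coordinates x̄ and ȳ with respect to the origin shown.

x̄ = 64.79 in, ȳ = 124.94 in

plate: A = 130 × 240 = 31200.00, centroid at (65.00, 120.00).
hole: A = −(56 × 54) = -3024.00, centroid at (67.00, 74.00).
ΣA = 28176.00 in²
ΣAx̄ = (31200.00)(65.00) + (-3024.00)(67.00) = 1825392.00 in³
ΣAȳ = (31200.00)(120.00) + (-3024.00)(74.00) = 3520224.00 in³
x̄ = 1825392.00 / 28176.00 = 64.79 in
ȳ = 3520224.00 / 28176.00 = 124.94 in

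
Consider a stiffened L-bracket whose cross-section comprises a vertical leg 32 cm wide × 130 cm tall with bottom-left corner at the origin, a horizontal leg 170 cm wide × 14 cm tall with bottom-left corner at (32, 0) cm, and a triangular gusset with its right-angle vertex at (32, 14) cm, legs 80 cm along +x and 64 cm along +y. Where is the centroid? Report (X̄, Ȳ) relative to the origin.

vertical leg: A = 32 × 130 = 4160.00, centroid at (16.00, 65.00).
horizontal leg: A = 170 × 14 = 2380.00, centroid at (117.00, 7.00).
gusset: A = ½·80·64 = 2560.00, centroid at (58.67, 35.33).
ΣA = 9100.00 cm²
ΣAX̄ = (4160.00)(16.00) + (2380.00)(117.00) + (2560.00)(58.67) = 495206.67 cm³
ΣAȲ = (4160.00)(65.00) + (2380.00)(7.00) + (2560.00)(35.33) = 377513.33 cm³
X̄ = 495206.67 / 9100.00 = 54.42 cm
Ȳ = 377513.33 / 9100.00 = 41.48 cm

X̄ = 54.42 cm, Ȳ = 41.48 cm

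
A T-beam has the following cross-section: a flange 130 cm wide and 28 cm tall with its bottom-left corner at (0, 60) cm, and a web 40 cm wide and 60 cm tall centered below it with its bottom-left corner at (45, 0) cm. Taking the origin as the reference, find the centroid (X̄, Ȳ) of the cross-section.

Part | A | x̄ᵢ | ȳᵢ | A·x̄ᵢ | A·ȳᵢ
web | 2400.00 | 65.00 | 30.00 | 156000.00 | 72000.00
flange | 3640.00 | 65.00 | 74.00 | 236600.00 | 269360.00
Σ | 6040.00 |  |  | 392600.00 | 341360.00
X̄ = 392600.00 / 6040.00 = 65.00 cm
Ȳ = 341360.00 / 6040.00 = 56.52 cm

X̄ = 65.00 cm, Ȳ = 56.52 cm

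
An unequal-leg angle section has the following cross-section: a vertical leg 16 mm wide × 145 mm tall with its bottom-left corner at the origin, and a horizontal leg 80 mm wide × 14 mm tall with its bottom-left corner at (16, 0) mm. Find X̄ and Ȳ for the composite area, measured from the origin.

X̄ = 23.63 mm, Ȳ = 51.17 mm

vertical leg: A = 16 × 145 = 2320.00, centroid at (8.00, 72.50).
horizontal leg: A = 80 × 14 = 1120.00, centroid at (56.00, 7.00).
ΣA = 3440.00 mm²
ΣAX̄ = (2320.00)(8.00) + (1120.00)(56.00) = 81280.00 mm³
ΣAȲ = (2320.00)(72.50) + (1120.00)(7.00) = 176040.00 mm³
X̄ = 81280.00 / 3440.00 = 23.63 mm
Ȳ = 176040.00 / 3440.00 = 51.17 mm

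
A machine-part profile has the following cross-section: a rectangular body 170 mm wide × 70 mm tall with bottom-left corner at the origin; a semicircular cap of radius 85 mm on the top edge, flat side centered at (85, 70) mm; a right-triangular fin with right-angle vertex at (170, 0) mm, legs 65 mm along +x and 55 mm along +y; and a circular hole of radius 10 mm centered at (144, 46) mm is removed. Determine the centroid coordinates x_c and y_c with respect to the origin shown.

rectangular body: A = 170 × 70 = 11900.00, centroid at (85.00, 35.00).
semicircular top: A = ½π·85² = 11349.00, centroid at (85.00, 106.08).
triangular fin: A = ½·65·55 = 1787.50, centroid at (191.67, 18.33).
hole: A = −π·10² = -314.16, centroid at (144.00, 46.00).
ΣA = 24722.34 mm²
ΣAx_c = (11900.00)(85.00) + (11349.00)(85.00) + (1787.50)(191.67) + (-314.16)(144.00) = 2273530.53 mm³
ΣAy_c = (11900.00)(35.00) + (11349.00)(106.08) + (1787.50)(18.33) + (-314.16)(46.00) = 1638666.42 mm³
x_c = 2273530.53 / 24722.34 = 91.96 mm
y_c = 1638666.42 / 24722.34 = 66.28 mm

x_c = 91.96 mm, y_c = 66.28 mm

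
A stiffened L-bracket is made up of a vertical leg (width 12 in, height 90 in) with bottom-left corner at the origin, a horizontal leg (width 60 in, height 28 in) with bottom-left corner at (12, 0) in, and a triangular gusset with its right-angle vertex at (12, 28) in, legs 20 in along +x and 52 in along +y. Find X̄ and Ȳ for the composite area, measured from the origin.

vertical leg: A = 12 × 90 = 1080.00, centroid at (6.00, 45.00).
horizontal leg: A = 60 × 28 = 1680.00, centroid at (42.00, 14.00).
gusset: A = ½·20·52 = 520.00, centroid at (18.67, 45.33).
ΣA = 3280.00 in²
ΣAX̄ = (1080.00)(6.00) + (1680.00)(42.00) + (520.00)(18.67) = 86746.67 in³
ΣAȲ = (1080.00)(45.00) + (1680.00)(14.00) + (520.00)(45.33) = 95693.33 in³
X̄ = 86746.67 / 3280.00 = 26.45 in
Ȳ = 95693.33 / 3280.00 = 29.17 in

X̄ = 26.45 in, Ȳ = 29.17 in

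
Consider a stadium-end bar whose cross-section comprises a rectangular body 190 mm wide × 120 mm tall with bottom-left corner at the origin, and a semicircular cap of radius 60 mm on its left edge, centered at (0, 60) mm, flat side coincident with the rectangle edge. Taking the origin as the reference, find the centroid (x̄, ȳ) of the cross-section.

rectangular body: A = 190 × 120 = 22800.00, centroid at (95.00, 60.00).
semicircular end: A = ½π·60² = 5654.87, centroid at (-25.46, 60.00).
ΣA = 28454.87 mm²
ΣAx̄ = (22800.00)(95.00) + (5654.87)(-25.46) = 2022000.00 mm³
ΣAȳ = (22800.00)(60.00) + (5654.87)(60.00) = 1707292.01 mm³
x̄ = 2022000.00 / 28454.87 = 71.06 mm
ȳ = 1707292.01 / 28454.87 = 60.00 mm

x̄ = 71.06 mm, ȳ = 60.00 mm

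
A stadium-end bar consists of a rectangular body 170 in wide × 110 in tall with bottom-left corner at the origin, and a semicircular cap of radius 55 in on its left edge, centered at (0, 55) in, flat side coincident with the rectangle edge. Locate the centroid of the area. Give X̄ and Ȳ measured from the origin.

Part | A | x̄ᵢ | ȳᵢ | A·x̄ᵢ | A·ȳᵢ
rectangular body | 18700.00 | 85.00 | 55.00 | 1589500.00 | 1028500.00
semicircular end | 4751.66 | -23.34 | 55.00 | -110916.67 | 261341.24
Σ | 23451.66 |  |  | 1478583.33 | 1289841.24
X̄ = 1478583.33 / 23451.66 = 63.05 in
Ȳ = 1289841.24 / 23451.66 = 55.00 in

X̄ = 63.05 in, Ȳ = 55.00 in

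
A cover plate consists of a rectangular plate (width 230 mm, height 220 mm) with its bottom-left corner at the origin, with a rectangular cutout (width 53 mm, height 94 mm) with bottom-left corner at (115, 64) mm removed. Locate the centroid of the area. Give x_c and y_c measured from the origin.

Part | A | x̄ᵢ | ȳᵢ | A·x̄ᵢ | A·ȳᵢ
plate | 50600.00 | 115.00 | 110.00 | 5819000.00 | 5566000.00
hole | -4982.00 | 141.50 | 111.00 | -704953.00 | -553002.00
Σ | 45618.00 |  |  | 5114047.00 | 5012998.00
x_c = 5114047.00 / 45618.00 = 112.11 mm
y_c = 5012998.00 / 45618.00 = 109.89 mm

x_c = 112.11 mm, y_c = 109.89 mm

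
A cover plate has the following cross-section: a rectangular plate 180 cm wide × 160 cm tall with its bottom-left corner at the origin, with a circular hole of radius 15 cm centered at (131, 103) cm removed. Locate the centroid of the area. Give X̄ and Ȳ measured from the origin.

X̄ = 88.97 cm, Ȳ = 79.42 cm

plate: A = 180 × 160 = 28800.00, centroid at (90.00, 80.00).
hole: A = −π·15² = -706.86, centroid at (131.00, 103.00).
ΣA = 28093.14 cm², ΣAX̄ = 2499401.56 cm³, ΣAȲ = 2231193.59 cm³.
X̄ = 2499401.56/28093.14 = 88.97 cm; Ȳ = 2231193.59/28093.14 = 79.42 cm.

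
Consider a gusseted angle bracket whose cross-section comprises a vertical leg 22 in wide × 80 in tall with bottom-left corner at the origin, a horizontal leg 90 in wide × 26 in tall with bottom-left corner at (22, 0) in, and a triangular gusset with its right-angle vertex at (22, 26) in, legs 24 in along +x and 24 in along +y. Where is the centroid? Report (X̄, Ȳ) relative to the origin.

vertical leg: A = 22 × 80 = 1760.00, centroid at (11.00, 40.00).
horizontal leg: A = 90 × 26 = 2340.00, centroid at (67.00, 13.00).
gusset: A = ½·24·24 = 288.00, centroid at (30.00, 34.00).
ΣA = 4388.00 in²
ΣAX̄ = (1760.00)(11.00) + (2340.00)(67.00) + (288.00)(30.00) = 184780.00 in³
ΣAȲ = (1760.00)(40.00) + (2340.00)(13.00) + (288.00)(34.00) = 110612.00 in³
X̄ = 184780.00 / 4388.00 = 42.11 in
Ȳ = 110612.00 / 4388.00 = 25.21 in

X̄ = 42.11 in, Ȳ = 25.21 in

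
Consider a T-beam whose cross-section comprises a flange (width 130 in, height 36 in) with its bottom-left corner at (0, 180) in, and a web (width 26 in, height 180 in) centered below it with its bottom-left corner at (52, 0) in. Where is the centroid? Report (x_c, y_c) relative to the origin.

x_c = 65.00 in, y_c = 144.00 in

web: A = 26 × 180 = 4680.00, centroid at (65.00, 90.00).
flange: A = 130 × 36 = 4680.00, centroid at (65.00, 198.00).
ΣA = 9360.00 in²
ΣAx_c = (4680.00)(65.00) + (4680.00)(65.00) = 608400.00 in³
ΣAy_c = (4680.00)(90.00) + (4680.00)(198.00) = 1347840.00 in³
x_c = 608400.00 / 9360.00 = 65.00 in
y_c = 1347840.00 / 9360.00 = 144.00 in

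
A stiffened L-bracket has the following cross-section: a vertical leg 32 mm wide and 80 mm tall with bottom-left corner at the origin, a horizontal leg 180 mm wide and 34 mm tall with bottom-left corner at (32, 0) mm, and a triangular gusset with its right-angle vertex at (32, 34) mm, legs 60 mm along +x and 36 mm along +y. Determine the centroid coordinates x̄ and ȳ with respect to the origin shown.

x̄ = 86.45 mm, ȳ = 26.24 mm

vertical leg: A = 32 × 80 = 2560.00, centroid at (16.00, 40.00).
horizontal leg: A = 180 × 34 = 6120.00, centroid at (122.00, 17.00).
gusset: A = ½·60·36 = 1080.00, centroid at (52.00, 46.00).
ΣA = 9760.00 mm²
ΣAx̄ = (2560.00)(16.00) + (6120.00)(122.00) + (1080.00)(52.00) = 843760.00 mm³
ΣAȳ = (2560.00)(40.00) + (6120.00)(17.00) + (1080.00)(46.00) = 256120.00 mm³
x̄ = 843760.00 / 9760.00 = 86.45 mm
ȳ = 256120.00 / 9760.00 = 26.24 mm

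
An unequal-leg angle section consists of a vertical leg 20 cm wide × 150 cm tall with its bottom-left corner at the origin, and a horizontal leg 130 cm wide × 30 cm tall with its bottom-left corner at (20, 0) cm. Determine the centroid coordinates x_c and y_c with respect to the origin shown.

vertical leg: A = 20 × 150 = 3000.00, centroid at (10.00, 75.00).
horizontal leg: A = 130 × 30 = 3900.00, centroid at (85.00, 15.00).
ΣA = 6900.00 cm²
ΣAx_c = (3000.00)(10.00) + (3900.00)(85.00) = 361500.00 cm³
ΣAy_c = (3000.00)(75.00) + (3900.00)(15.00) = 283500.00 cm³
x_c = 361500.00 / 6900.00 = 52.39 cm
y_c = 283500.00 / 6900.00 = 41.09 cm

x_c = 52.39 cm, y_c = 41.09 cm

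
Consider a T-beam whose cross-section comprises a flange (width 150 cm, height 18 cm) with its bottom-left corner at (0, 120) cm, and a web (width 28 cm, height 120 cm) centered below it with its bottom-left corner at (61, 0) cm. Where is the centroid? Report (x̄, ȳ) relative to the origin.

x̄ = 75.00 cm, ȳ = 90.74 cm

web: A = 28 × 120 = 3360.00, centroid at (75.00, 60.00).
flange: A = 150 × 18 = 2700.00, centroid at (75.00, 129.00).
ΣA = 6060.00 cm², ΣAx̄ = 454500.00 cm³, ΣAȳ = 549900.00 cm³.
x̄ = 454500.00/6060.00 = 75.00 cm; ȳ = 549900.00/6060.00 = 90.74 cm.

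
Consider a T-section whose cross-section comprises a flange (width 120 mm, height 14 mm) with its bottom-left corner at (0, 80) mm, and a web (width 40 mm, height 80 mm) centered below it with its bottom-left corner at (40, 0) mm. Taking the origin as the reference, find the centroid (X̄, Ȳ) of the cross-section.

X̄ = 60.00 mm, Ȳ = 56.18 mm

web: A = 40 × 80 = 3200.00, centroid at (60.00, 40.00).
flange: A = 120 × 14 = 1680.00, centroid at (60.00, 87.00).
ΣA = 4880.00 mm², ΣAX̄ = 292800.00 mm³, ΣAȲ = 274160.00 mm³.
X̄ = 292800.00/4880.00 = 60.00 mm; Ȳ = 274160.00/4880.00 = 56.18 mm.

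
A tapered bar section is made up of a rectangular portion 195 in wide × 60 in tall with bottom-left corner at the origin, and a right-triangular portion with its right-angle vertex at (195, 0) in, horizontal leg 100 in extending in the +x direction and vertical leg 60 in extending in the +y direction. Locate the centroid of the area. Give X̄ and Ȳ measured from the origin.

X̄ = 124.20 in, Ȳ = 27.96 in

rectangular portion: A = 195 × 60 = 11700.00, centroid at (97.50, 30.00).
triangular portion: A = ½·100·60 = 3000.00, centroid at (228.33, 20.00).
ΣA = 14700.00 in²
ΣAX̄ = (11700.00)(97.50) + (3000.00)(228.33) = 1825750.00 in³
ΣAȲ = (11700.00)(30.00) + (3000.00)(20.00) = 411000.00 in³
X̄ = 1825750.00 / 14700.00 = 124.20 in
Ȳ = 411000.00 / 14700.00 = 27.96 in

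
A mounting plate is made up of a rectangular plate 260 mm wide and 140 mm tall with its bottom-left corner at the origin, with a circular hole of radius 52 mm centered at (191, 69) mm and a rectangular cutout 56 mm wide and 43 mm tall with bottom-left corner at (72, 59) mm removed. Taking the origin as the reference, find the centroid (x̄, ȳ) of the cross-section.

x̄ = 112.51 mm, ȳ = 69.34 mm

plate: A = 260 × 140 = 36400.00, centroid at (130.00, 70.00).
hole 1: A = −π·52² = -8494.87, centroid at (191.00, 69.00).
hole 2: A = −(56 × 43) = -2408.00, centroid at (100.00, 80.50).
ΣA = 25497.13 mm², ΣAx̄ = 2868680.49 mm³, ΣAȳ = 1768010.21 mm³.
x̄ = 2868680.49/25497.13 = 112.51 mm; ȳ = 1768010.21/25497.13 = 69.34 mm.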